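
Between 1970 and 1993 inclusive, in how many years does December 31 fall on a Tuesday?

3

Day of week of December 31 in each year:
1970: Thu, 1971: Fri, 1972: Sun, 1973: Mon, 1974: Tue ✓, 1975: Wed, 1976: Fri, 1977: Sat, 1978: Sun, 1979: Mon, 1980: Wed, 1981: Thu, 1982: Fri, 1983: Sat, 1984: Mon, 1985: Tue ✓, 1986: Wed, 1987: Thu, 1988: Sat, 1989: Sun, 1990: Mon, 1991: Tue ✓, 1992: Thu, 1993: Fri
Tuesdays: 1974, 1985, 1991.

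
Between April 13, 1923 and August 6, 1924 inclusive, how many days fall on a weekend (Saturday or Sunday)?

April 13, 1923 is a Friday.
From April 13, 1923 to August 6, 1924 is 482 days inclusive.
482 = 7 × 68 + 6, so there are 68 full weeks plus 6 extra days.
Each full week contributes 2 weekend days (Sat, Sun): 68 × 2 = 136.
The 6 extra days are Fri, Sat, Sun, Mon, Tue, Wed — 2 of them qualify.
Total: 136 + 2 = 138.

138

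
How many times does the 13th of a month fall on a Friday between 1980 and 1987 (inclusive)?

Friday-the-13ths by year:
1980: Jun
1981: Feb, Mar, Nov
1982: Aug
1983: May
1984: Jan, Apr, Jul
1985: Sep, Dec
1986: Jun
1987: Feb, Mar, Nov

15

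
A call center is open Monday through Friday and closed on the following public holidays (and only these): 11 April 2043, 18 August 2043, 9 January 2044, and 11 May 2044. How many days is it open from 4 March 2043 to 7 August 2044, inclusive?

371 business days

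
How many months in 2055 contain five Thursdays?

A month has five Thursdays exactly when Thursday falls within its first (length − 28) days.
Jan: 31 days, starts Fri → 5 of Fri, Sat, Sun
Feb: 28 days, starts Mon → 5 of (none)
Mar: 31 days, starts Mon → 5 of Mon, Tue, Wed
Apr: 30 days, starts Thu → 5 of Thu, Fri ✓
May: 31 days, starts Sat → 5 of Sat, Sun, Mon
Jun: 30 days, starts Tue → 5 of Tue, Wed
Jul: 31 days, starts Thu → 5 of Thu, Fri, Sat ✓
Aug: 31 days, starts Sun → 5 of Sun, Mon, Tue
Sep: 30 days, starts Wed → 5 of Wed, Thu ✓
Oct: 31 days, starts Fri → 5 of Fri, Sat, Sun
Nov: 30 days, starts Mon → 5 of Mon, Tue
Dec: 31 days, starts Wed → 5 of Wed, Thu, Fri ✓
Months with five Thursdays: Apr, Jul, Sep, Dec.

4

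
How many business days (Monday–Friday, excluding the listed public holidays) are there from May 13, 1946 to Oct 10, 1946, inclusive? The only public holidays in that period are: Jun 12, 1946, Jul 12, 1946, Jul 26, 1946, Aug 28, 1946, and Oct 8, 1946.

May 13, 1946 is a Monday.
That's 151 days from start to end, counting both.
151 = 7 × 21 + 4, so there are 21 full weeks plus 4 extra days.
Each full week contributes 5 weekdays (Mon–Fri): 21 × 5 = 105.
The 4 extra days are Monday, Tuesday, Wednesday, Thursday — 4 of them qualify.
Total: 105 + 4 = 109.
Holidays: Jun 12, 1946 (Wed); Jul 12, 1946 (Fri); Jul 26, 1946 (Fri); Aug 28, 1946 (Wed); Oct 8, 1946 (Tue).
All 5 holidays fall on weekdays, so subtract 5.
Business days: 109 − 5 = 104.

104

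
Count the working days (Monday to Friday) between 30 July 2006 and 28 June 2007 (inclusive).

30 July 2006 is a Sunday.
From 30 July 2006 to 28 June 2007 is 334 days inclusive.
334 = 7 × 47 + 5, so there are 47 full weeks plus 5 extra days.
Each full week contributes 5 weekdays (Mon–Fri): 47 × 5 = 235.
The 5 extra days are Sun, Mon, Tue, Wed, Thu — 4 of them qualify.
Total: 235 + 4 = 239.

239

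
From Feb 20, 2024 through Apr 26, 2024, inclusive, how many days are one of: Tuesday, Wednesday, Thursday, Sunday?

39

Feb 20, 2024 is a Tuesday.
From Feb 20, 2024 to Apr 26, 2024 is 67 days inclusive.
67 = 7 × 9 + 4, so there are 9 full weeks plus 4 extra days.
Each full week contributes 4 days from the set (Tue, Wed, Thu, Sun): 9 × 4 = 36.
The 4 extra days are Tue, Wed, Thu, Fri — 3 of them qualify.
Total: 36 + 3 = 39.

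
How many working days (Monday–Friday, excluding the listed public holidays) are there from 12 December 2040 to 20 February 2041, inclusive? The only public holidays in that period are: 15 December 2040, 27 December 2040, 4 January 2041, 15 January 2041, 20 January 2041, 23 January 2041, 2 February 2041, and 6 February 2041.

46 working days

12 December 2040 is a Wednesday.
That's 71 days from start to end, counting both.
71 = 7 × 10 + 1, so there are 10 full weeks plus 1 extra day.
Each full week contributes 5 weekdays (Mon–Fri): 10 × 5 = 50.
The 1 extra day is Wednesday — 1 of them qualifies.
Total: 50 + 1 = 51.
Holidays: 15 December 2040 (Sat); 27 December 2040 (Thu); 4 January 2041 (Fri); 15 January 2041 (Tue); 20 January 2041 (Sun); 23 January 2041 (Wed); 2 February 2041 (Sat); 6 February 2041 (Wed).
5 of the 8 holidays fall on weekdays; the rest are weekends and were already excluded.
Business days: 51 − 5 = 46.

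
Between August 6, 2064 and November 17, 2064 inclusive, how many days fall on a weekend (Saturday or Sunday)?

August 6, 2064 is a Wednesday.
That's 104 days from start to end, counting both.
104 = 7 × 14 + 6, so there are 14 full weeks plus 6 extra days.
Each full week contributes 2 weekend days (Sat, Sun): 14 × 2 = 28.
The 6 extra days are Wed, Thu, Fri, Sat, Sun, Mon — 2 of them qualify.
Total: 28 + 2 = 30.

30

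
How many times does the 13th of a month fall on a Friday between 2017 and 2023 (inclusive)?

12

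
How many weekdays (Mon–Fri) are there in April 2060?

22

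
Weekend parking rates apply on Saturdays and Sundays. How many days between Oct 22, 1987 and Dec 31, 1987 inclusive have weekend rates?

20

Oct 22, 1987 is a Thursday.
That's 71 days from start to end, counting both.
71 = 7 × 10 + 1, so there are 10 full weeks plus 1 extra day.
Each full week contributes 2 weekend days (Sat, Sun): 10 × 2 = 20.
The 1 extra day is Thu — none qualify.
Total: 20 + 0 = 20.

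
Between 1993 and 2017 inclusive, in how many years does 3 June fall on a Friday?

Day of week of June 3 in each year:
1993: Thu, 1994: Fri ✓, 1995: Sat, 1996: Mon, 1997: Tue, 1998: Wed, 1999: Thu, 2000: Sat, 2001: Sun, 2002: Mon, 2003: Tue, 2004: Thu, 2005: Fri ✓, 2006: Sat, 2007: Sun, 2008: Tue, 2009: Wed, 2010: Thu, 2011: Fri ✓, 2012: Sun, 2013: Mon, 2014: Tue, 2015: Wed, 2016: Fri ✓, 2017: Sat
Fridays: 1994, 2005, 2011, 2016.

4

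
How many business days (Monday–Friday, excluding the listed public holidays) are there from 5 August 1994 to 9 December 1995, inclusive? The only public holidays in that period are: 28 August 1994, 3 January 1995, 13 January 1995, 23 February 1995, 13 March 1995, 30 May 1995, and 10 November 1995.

5 August 1994 is a Friday.
That's 492 days from start to end, counting both.
492 = 7 × 70 + 2, so there are 70 full weeks plus 2 extra days.
Each full week contributes 5 weekdays (Mon–Fri): 70 × 5 = 350.
The 2 extra days are Friday, Saturday — 1 of them qualifies.
Total: 350 + 1 = 351.
Holidays: 28 August 1994 (Sun); 3 January 1995 (Tue); 13 January 1995 (Fri); 23 February 1995 (Thu); 13 March 1995 (Mon); 30 May 1995 (Tue); 10 November 1995 (Fri).
6 of the 7 holidays fall on weekdays; the rest are weekends and were already excluded.
Business days: 351 − 6 = 345.

345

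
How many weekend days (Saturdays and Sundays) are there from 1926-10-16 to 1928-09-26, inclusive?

204

1926-10-16 is a Saturday.
That's 712 days from start to end, counting both.
712 = 7 × 101 + 5, so there are 101 full weeks plus 5 extra days.
Each full week contributes 2 weekend days (Sat, Sun): 101 × 2 = 202.
The 5 extra days are Saturday, Sunday, Monday, Tuesday, Wednesday — 2 of them qualify.
Total: 202 + 2 = 204.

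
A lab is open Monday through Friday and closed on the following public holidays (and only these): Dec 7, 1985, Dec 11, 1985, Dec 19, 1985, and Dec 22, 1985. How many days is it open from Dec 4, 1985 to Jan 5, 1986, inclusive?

Dec 4, 1985 is a Wednesday.
From Dec 4, 1985 to Jan 5, 1986 is 33 days inclusive.
33 = 7 × 4 + 5, so there are 4 full weeks plus 5 extra days.
Each full week contributes 5 weekdays (Mon–Fri): 4 × 5 = 20.
The 5 extra days are Wednesday, Thursday, Friday, Saturday, Sunday — 3 of them qualify.
Total: 20 + 3 = 23.
Holidays: Dec 7, 1985 (Sat); Dec 11, 1985 (Wed); Dec 19, 1985 (Thu); Dec 22, 1985 (Sun).
2 of the 4 holidays fall on weekdays; the rest are weekends and were already excluded.
Business days: 23 − 2 = 21.

21 working days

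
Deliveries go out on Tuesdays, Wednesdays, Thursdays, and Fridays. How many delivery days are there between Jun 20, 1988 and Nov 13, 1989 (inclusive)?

292

Jun 20, 1988 is a Monday.
That's 512 days from start to end, counting both.
512 = 7 × 73 + 1, so there are 73 full weeks plus 1 extra day.
Each full week contributes 4 days from the set (Tue, Wed, Thu, Fri): 73 × 4 = 292.
The 1 extra day is Monday — none qualify.
Total: 292 + 0 = 292.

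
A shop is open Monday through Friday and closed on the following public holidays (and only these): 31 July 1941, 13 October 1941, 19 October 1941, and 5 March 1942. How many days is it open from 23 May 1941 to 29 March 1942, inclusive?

218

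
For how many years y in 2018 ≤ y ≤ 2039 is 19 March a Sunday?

Day of week of March 19 in each year:
2018: Mon, 2019: Tue, 2020: Thu, 2021: Fri, 2022: Sat, 2023: Sun ✓, 2024: Tue, 2025: Wed, 2026: Thu, 2027: Fri, 2028: Sun ✓, 2029: Mon, 2030: Tue, 2031: Wed, 2032: Fri, 2033: Sat, 2034: Sun ✓, 2035: Mon, 2036: Wed, 2037: Thu, 2038: Fri, 2039: Sat
Sundays: 2023, 2028, 2034.

3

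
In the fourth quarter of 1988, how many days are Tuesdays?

13

Oct 1, 1988 is a Saturday.
The range spans 92 days (inclusive of both endpoints).
92 = 7 × 13 + 1, so there are 13 full weeks plus 1 extra day.
Each full week contributes one Tuesday: 13 so far.
The 1 extra day is Sat — none qualify.
Total: 13 + 0 = 13.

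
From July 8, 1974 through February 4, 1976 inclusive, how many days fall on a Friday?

82

July 8, 1974 is a Monday.
The range spans 577 days (inclusive of both endpoints).
577 = 7 × 82 + 3, so there are 82 full weeks plus 3 extra days.
Each full week contributes one Friday: 82 so far.
The 3 extra days are Monday, Tuesday, Wednesday — none qualify.
Total: 82 + 0 = 82.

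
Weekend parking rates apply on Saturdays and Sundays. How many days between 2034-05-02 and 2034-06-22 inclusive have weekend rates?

2034-05-02 is a Tuesday.
That's 52 days from start to end, counting both.
52 = 7 × 7 + 3, so there are 7 full weeks plus 3 extra days.
Each full week contributes 2 weekend days (Sat, Sun): 7 × 2 = 14.
The 3 extra days are Tue, Wed, Thu — none qualify.
Total: 14 + 0 = 14.

14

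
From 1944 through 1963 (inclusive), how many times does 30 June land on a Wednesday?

Day of week of June 30 in each year:
1944: Fri, 1945: Sat, 1946: Sun, 1947: Mon, 1948: Wed ✓, 1949: Thu, 1950: Fri, 1951: Sat, 1952: Mon, 1953: Tue, 1954: Wed ✓, 1955: Thu, 1956: Sat, 1957: Sun, 1958: Mon, 1959: Tue, 1960: Thu, 1961: Fri, 1962: Sat, 1963: Sun
Wednesdays: 1948, 1954.

2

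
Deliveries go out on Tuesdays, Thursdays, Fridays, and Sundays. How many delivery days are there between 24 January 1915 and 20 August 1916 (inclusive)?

24 January 1915 is a Sunday.
The range spans 575 days (inclusive of both endpoints).
575 = 7 × 82 + 1, so there are 82 full weeks plus 1 extra day.
Each full week contributes 4 days from the set (Tue, Thu, Fri, Sun): 82 × 4 = 328.
The 1 extra day is Sun — 1 of them qualifies.
Total: 328 + 1 = 329.

329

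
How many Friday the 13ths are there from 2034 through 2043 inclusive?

Friday-the-13ths by year:
2034: Jan, Oct
2035: Apr, Jul
2036: Jun
2037: Feb, Mar, Nov
2038: Aug
2039: May
2040: Jan, Apr, Jul
2041: Sep, Dec
2042: Jun
2043: Feb, Mar, Nov

19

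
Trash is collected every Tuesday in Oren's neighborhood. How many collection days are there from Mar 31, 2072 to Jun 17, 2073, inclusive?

63

Mar 31, 2072 is a Thursday.
That's 444 days from start to end, counting both.
444 = 7 × 63 + 3, so there are 63 full weeks plus 3 extra days.
Each full week contributes one Tuesday: 63 so far.
The 3 extra days are Thu, Fri, Sat — none qualify.
Total: 63 + 0 = 63.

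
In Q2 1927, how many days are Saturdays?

1927-04-01 is a Friday.
From 1927-04-01 to 1927-06-30 is 91 days inclusive.
91 = 7 × 13, so the span is exactly 13 full weeks.
Each full week contributes one Saturday: 13 so far.

13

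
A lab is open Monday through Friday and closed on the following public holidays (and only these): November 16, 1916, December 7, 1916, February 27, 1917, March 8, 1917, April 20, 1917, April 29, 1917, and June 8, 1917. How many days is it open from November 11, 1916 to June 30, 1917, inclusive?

159

November 11, 1916 is a Saturday.
From November 11, 1916 to June 30, 1917 is 232 days inclusive.
232 = 7 × 33 + 1, so there are 33 full weeks plus 1 extra day.
Each full week contributes 5 weekdays (Mon–Fri): 33 × 5 = 165.
The 1 extra day is Sat — none qualify.
Total: 165 + 0 = 165.
Holidays: November 16, 1916 (Thu); December 7, 1916 (Thu); February 27, 1917 (Tue); March 8, 1917 (Thu); April 20, 1917 (Fri); April 29, 1917 (Sun); June 8, 1917 (Fri).
6 of the 7 holidays fall on weekdays; the rest are weekends and were already excluded.
Business days: 165 − 6 = 159.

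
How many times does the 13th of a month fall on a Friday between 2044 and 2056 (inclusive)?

Friday-the-13ths by year:
2044: May
2045: Jan, Oct
2046: Apr, Jul
2047: Sep, Dec
2048: Mar, Nov
2049: Aug
2050: May
2051: Jan, Oct
2052: Sep, Dec
2053: Jun
2054: Feb, Mar, Nov
2055: Aug
2056: Oct

21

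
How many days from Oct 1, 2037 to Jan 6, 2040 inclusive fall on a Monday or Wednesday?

236

Oct 1, 2037 is a Thursday.
The range spans 828 days (inclusive of both endpoints).
828 = 7 × 118 + 2, so there are 118 full weeks plus 2 extra days.
Each full week contributes 2 days from the set (Mon, Wed): 118 × 2 = 236.
The 2 extra days are Thursday, Friday — none qualify.
Total: 236 + 0 = 236.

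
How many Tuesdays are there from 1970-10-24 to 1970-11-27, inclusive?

1970-10-24 is a Saturday.
The range spans 35 days (inclusive of both endpoints).
35 = 7 × 5, so the span is exactly 5 full weeks.
Each full week contributes one Tuesday: 5 so far.
Total: 5.

5 Tuesdays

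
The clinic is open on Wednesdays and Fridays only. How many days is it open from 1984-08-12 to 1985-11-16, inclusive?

132

1984-08-12 is a Sunday.
That's 462 days from start to end, counting both.
462 = 7 × 66, so the span is exactly 66 full weeks.
Each full week contributes 2 days from the set (Wed, Fri): 66 × 2 = 132.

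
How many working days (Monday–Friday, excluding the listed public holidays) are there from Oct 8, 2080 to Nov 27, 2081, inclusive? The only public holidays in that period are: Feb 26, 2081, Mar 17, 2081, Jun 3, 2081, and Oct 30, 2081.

294

Oct 8, 2080 is a Tuesday.
That's 416 days from start to end, counting both.
416 = 7 × 59 + 3, so there are 59 full weeks plus 3 extra days.
Each full week contributes 5 weekdays (Mon–Fri): 59 × 5 = 295.
The 3 extra days are Tue, Wed, Thu — 3 of them qualify.
Total: 295 + 3 = 298.
Holidays: Feb 26, 2081 (Wed); Mar 17, 2081 (Mon); Jun 3, 2081 (Tue); Oct 30, 2081 (Thu).
All 4 holidays fall on weekdays, so subtract 4.
Business days: 298 − 4 = 294.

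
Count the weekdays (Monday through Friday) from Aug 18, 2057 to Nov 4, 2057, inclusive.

Aug 18, 2057 is a Saturday.
That's 79 days from start to end, counting both.
79 = 7 × 11 + 2, so there are 11 full weeks plus 2 extra days.
Each full week contributes 5 weekdays (Mon–Fri): 11 × 5 = 55.
The 2 extra days are Saturday, Sunday — none qualify.
Total: 55 + 0 = 55.

55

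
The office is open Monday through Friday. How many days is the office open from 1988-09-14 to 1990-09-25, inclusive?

530

1988-09-14 is a Wednesday.
That's 742 days from start to end, counting both.
742 = 7 × 106, so the span is exactly 106 full weeks.
Each full week contributes 5 weekdays (Mon–Fri): 106 × 5 = 530.
Total: 530.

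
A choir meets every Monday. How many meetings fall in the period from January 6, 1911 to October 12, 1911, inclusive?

January 6, 1911 is a Friday.
That's 280 days from start to end, counting both.
280 = 7 × 40, so the span is exactly 40 full weeks.
Each full week contributes one Monday: 40 so far.

40 Mondays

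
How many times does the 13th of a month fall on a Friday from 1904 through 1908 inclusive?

Friday-the-13ths by year:
1904: May
1905: Jan, Oct
1906: Apr, Jul
1907: Sep, Dec
1908: Mar, Nov

9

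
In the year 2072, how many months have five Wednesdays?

A month has five Wednesdays exactly when Wednesday falls within its first (length − 28) days.
Jan: 31 days, starts Fri → 5 of Fri, Sat, Sun
Feb: 29 days, starts Mon → 5 of Mon
Mar: 31 days, starts Tue → 5 of Tue, Wed, Thu ✓
Apr: 30 days, starts Fri → 5 of Fri, Sat
May: 31 days, starts Sun → 5 of Sun, Mon, Tue
Jun: 30 days, starts Wed → 5 of Wed, Thu ✓
Jul: 31 days, starts Fri → 5 of Fri, Sat, Sun
Aug: 31 days, starts Mon → 5 of Mon, Tue, Wed ✓
Sep: 30 days, starts Thu → 5 of Thu, Fri
Oct: 31 days, starts Sat → 5 of Sat, Sun, Mon
Nov: 30 days, starts Tue → 5 of Tue, Wed ✓
Dec: 31 days, starts Thu → 5 of Thu, Fri, Sat
Months with five Wednesdays: Mar, Jun, Aug, Nov.

4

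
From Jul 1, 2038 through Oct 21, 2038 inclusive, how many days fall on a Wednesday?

Jul 1, 2038 is a Thursday.
From Jul 1, 2038 to Oct 21, 2038 is 113 days inclusive.
113 = 7 × 16 + 1, so there are 16 full weeks plus 1 extra day.
Each full week contributes one Wednesday: 16 so far.
The 1 extra day is Thursday — none qualify.
Total: 16 + 0 = 16.

16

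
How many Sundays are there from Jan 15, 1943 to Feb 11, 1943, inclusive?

4

Jan 15, 1943 is a Friday.
From Jan 15, 1943 to Feb 11, 1943 is 28 days inclusive.
28 = 7 × 4, so the span is exactly 4 full weeks.
Each full week contributes one Sunday: 4 so far.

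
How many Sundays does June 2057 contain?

4

2057-06-01 is a Friday.
From 2057-06-01 to 2057-06-30 is 30 days inclusive.
30 = 7 × 4 + 2, so there are 4 full weeks plus 2 extra days.
Each full week contributes one Sunday: 4 so far.
The 2 extra days are Friday, Saturday — none qualify.
Total: 4 + 0 = 4.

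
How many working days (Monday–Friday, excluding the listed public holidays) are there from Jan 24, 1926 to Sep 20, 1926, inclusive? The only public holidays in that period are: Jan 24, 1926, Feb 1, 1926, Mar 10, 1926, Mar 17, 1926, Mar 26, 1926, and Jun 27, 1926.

Jan 24, 1926 is a Sunday.
From Jan 24, 1926 to Sep 20, 1926 is 240 days inclusive.
240 = 7 × 34 + 2, so there are 34 full weeks plus 2 extra days.
Each full week contributes 5 weekdays (Mon–Fri): 34 × 5 = 170.
The 2 extra days are Sunday, Monday — 1 of them qualifies.
Total: 170 + 1 = 171.
Holidays: Jan 24, 1926 (Sun); Feb 1, 1926 (Mon); Mar 10, 1926 (Wed); Mar 17, 1926 (Wed); Mar 26, 1926 (Fri); Jun 27, 1926 (Sun).
4 of the 6 holidays fall on weekdays; the rest are weekends and were already excluded.
Business days: 171 − 4 = 167.

167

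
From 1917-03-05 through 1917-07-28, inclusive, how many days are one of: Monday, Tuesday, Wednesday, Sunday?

83

1917-03-05 is a Monday.
The range spans 146 days (inclusive of both endpoints).
146 = 7 × 20 + 6, so there are 20 full weeks plus 6 extra days.
Each full week contributes 4 days from the set (Mon, Tue, Wed, Sun): 20 × 4 = 80.
The 6 extra days are Monday, Tuesday, Wednesday, Thursday, Friday, Saturday — 3 of them qualify.
Total: 80 + 3 = 83.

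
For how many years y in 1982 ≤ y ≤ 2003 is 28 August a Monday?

3

Day of week of August 28 in each year:
1982: Sat, 1983: Sun, 1984: Tue, 1985: Wed, 1986: Thu, 1987: Fri, 1988: Sun, 1989: Mon ✓, 1990: Tue, 1991: Wed, 1992: Fri, 1993: Sat, 1994: Sun, 1995: Mon ✓, 1996: Wed, 1997: Thu, 1998: Fri, 1999: Sat, 2000: Mon ✓, 2001: Tue, 2002: Wed, 2003: Thu
Mondays: 1989, 1995, 2000.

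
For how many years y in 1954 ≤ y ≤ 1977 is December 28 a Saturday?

Day of week of December 28 in each year:
1954: Tue, 1955: Wed, 1956: Fri, 1957: Sat ✓, 1958: Sun, 1959: Mon, 1960: Wed, 1961: Thu, 1962: Fri, 1963: Sat ✓, 1964: Mon, 1965: Tue, 1966: Wed, 1967: Thu, 1968: Sat ✓, 1969: Sun, 1970: Mon, 1971: Tue, 1972: Thu, 1973: Fri, 1974: Sat ✓, 1975: Sun, 1976: Tue, 1977: Wed
Saturdays: 1957, 1963, 1968, 1974.

4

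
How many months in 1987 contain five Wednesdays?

A month has five Wednesdays exactly when Wednesday falls within its first (length − 28) days.
Jan: 31 days, starts Thu → 5 of Thu, Fri, Sat
Feb: 28 days, starts Sun → 5 of (none)
Mar: 31 days, starts Sun → 5 of Sun, Mon, Tue
Apr: 30 days, starts Wed → 5 of Wed, Thu ✓
May: 31 days, starts Fri → 5 of Fri, Sat, Sun
Jun: 30 days, starts Mon → 5 of Mon, Tue
Jul: 31 days, starts Wed → 5 of Wed, Thu, Fri ✓
Aug: 31 days, starts Sat → 5 of Sat, Sun, Mon
Sep: 30 days, starts Tue → 5 of Tue, Wed ✓
Oct: 31 days, starts Thu → 5 of Thu, Fri, Sat
Nov: 30 days, starts Sun → 5 of Sun, Mon
Dec: 31 days, starts Tue → 5 of Tue, Wed, Thu ✓
Months with five Wednesdays: Apr, Jul, Sep, Dec.

4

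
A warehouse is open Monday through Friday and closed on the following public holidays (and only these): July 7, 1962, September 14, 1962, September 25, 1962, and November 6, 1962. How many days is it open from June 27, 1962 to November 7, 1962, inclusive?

June 27, 1962 is a Wednesday.
From June 27, 1962 to November 7, 1962 is 134 days inclusive.
134 = 7 × 19 + 1, so there are 19 full weeks plus 1 extra day.
Each full week contributes 5 weekdays (Mon–Fri): 19 × 5 = 95.
The 1 extra day is Wed — 1 of them qualifies.
Total: 95 + 1 = 96.
Holidays: July 7, 1962 (Sat); September 14, 1962 (Fri); September 25, 1962 (Tue); November 6, 1962 (Tue).
3 of the 4 holidays fall on weekdays; the rest are weekends and were already excluded.
Business days: 96 − 3 = 93.

93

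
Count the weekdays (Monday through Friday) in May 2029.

2029-05-01 is a Tuesday.
That's 31 days from start to end, counting both.
31 = 7 × 4 + 3, so there are 4 full weeks plus 3 extra days.
Each full week contributes 5 weekdays (Mon–Fri): 4 × 5 = 20.
The 3 extra days are Tue, Wed, Thu — 3 of them qualify.
Total: 20 + 3 = 23.

23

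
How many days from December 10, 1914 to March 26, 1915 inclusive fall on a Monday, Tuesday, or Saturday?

45

December 10, 1914 is a Thursday.
That's 107 days from start to end, counting both.
107 = 7 × 15 + 2, so there are 15 full weeks plus 2 extra days.
Each full week contributes 3 days from the set (Mon, Tue, Sat): 15 × 3 = 45.
The 2 extra days are Thu, Fri — none qualify.
Total: 45 + 0 = 45.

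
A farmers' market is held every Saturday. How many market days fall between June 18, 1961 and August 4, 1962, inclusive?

June 18, 1961 is a Sunday.
The range spans 413 days (inclusive of both endpoints).
413 = 7 × 59, so the span is exactly 59 full weeks.
Each full week contributes one Saturday: 59 so far.

59 Saturdays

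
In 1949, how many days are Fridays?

52

Jan 1, 1949 is a Saturday.
That's 365 days from start to end, counting both.
365 = 7 × 52 + 1, so there are 52 full weeks plus 1 extra day.
Each full week contributes one Friday: 52 so far.
The 1 extra day is Saturday — none qualify.
Total: 52 + 0 = 52.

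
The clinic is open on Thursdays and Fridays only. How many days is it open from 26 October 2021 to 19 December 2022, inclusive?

120

26 October 2021 is a Tuesday.
That's 420 days from start to end, counting both.
420 = 7 × 60, so the span is exactly 60 full weeks.
Each full week contributes 2 days from the set (Thu, Fri): 60 × 2 = 120.
Total: 120.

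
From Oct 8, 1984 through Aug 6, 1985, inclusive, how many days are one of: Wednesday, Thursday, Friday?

129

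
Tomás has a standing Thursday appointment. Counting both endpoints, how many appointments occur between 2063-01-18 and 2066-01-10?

2063-01-18 is a Thursday.
From 2063-01-18 to 2066-01-10 is 1089 days inclusive.
1089 = 7 × 155 + 4, so there are 155 full weeks plus 4 extra days.
Each full week contributes one Thursday: 155 so far.
The 4 extra days are Thursday, Friday, Saturday, Sunday — 1 of them qualifies.
Total: 155 + 1 = 156.

156 Thursdays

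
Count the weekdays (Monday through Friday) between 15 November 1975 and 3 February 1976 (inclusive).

57 weekdays

15 November 1975 is a Saturday.
From 15 November 1975 to 3 February 1976 is 81 days inclusive.
81 = 7 × 11 + 4, so there are 11 full weeks plus 4 extra days.
Each full week contributes 5 weekdays (Mon–Fri): 11 × 5 = 55.
The 4 extra days are Sat, Sun, Mon, Tue — 2 of them qualify.
Total: 55 + 2 = 57.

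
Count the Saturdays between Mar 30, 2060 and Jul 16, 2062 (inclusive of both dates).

120

Mar 30, 2060 is a Tuesday.
The range spans 839 days (inclusive of both endpoints).
839 = 7 × 119 + 6, so there are 119 full weeks plus 6 extra days.
Each full week contributes one Saturday: 119 so far.
The 6 extra days are Tue, Wed, Thu, Fri, Sat, Sun — 1 of them qualifies.
Total: 119 + 1 = 120.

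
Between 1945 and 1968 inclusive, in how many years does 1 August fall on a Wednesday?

4

Day of week of August 1 in each year:
1945: Wed ✓, 1946: Thu, 1947: Fri, 1948: Sun, 1949: Mon, 1950: Tue, 1951: Wed ✓, 1952: Fri, 1953: Sat, 1954: Sun, 1955: Mon, 1956: Wed ✓, 1957: Thu, 1958: Fri, 1959: Sat, 1960: Mon, 1961: Tue, 1962: Wed ✓, 1963: Thu, 1964: Sat, 1965: Sun, 1966: Mon, 1967: Tue, 1968: Thu
Wednesdays: 1945, 1951, 1956, 1962.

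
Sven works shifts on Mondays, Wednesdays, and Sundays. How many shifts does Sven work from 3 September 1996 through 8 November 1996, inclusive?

3 September 1996 is a Tuesday.
The range spans 67 days (inclusive of both endpoints).
67 = 7 × 9 + 4, so there are 9 full weeks plus 4 extra days.
Each full week contributes 3 days from the set (Mon, Wed, Sun): 9 × 3 = 27.
The 4 extra days are Tuesday, Wednesday, Thursday, Friday — 1 of them qualifies.
Total: 27 + 1 = 28.

28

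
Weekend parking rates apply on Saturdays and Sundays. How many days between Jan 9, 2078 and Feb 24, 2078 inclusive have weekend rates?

Jan 9, 2078 is a Sunday.
From Jan 9, 2078 to Feb 24, 2078 is 47 days inclusive.
47 = 7 × 6 + 5, so there are 6 full weeks plus 5 extra days.
Each full week contributes 2 weekend days (Sat, Sun): 6 × 2 = 12.
The 5 extra days are Sunday, Monday, Tuesday, Wednesday, Thursday — 1 of them qualifies.
Total: 12 + 1 = 13.

13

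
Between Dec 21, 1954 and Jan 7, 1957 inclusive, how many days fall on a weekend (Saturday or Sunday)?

Dec 21, 1954 is a Tuesday.
That's 749 days from start to end, counting both.
749 = 7 × 107, so the span is exactly 107 full weeks.
Each full week contributes 2 weekend days (Sat, Sun): 107 × 2 = 214.
Total: 214.

214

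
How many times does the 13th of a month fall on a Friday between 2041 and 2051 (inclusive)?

19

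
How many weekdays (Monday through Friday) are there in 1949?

260

Jan 1, 1949 is a Saturday.
The range spans 365 days (inclusive of both endpoints).
365 = 7 × 52 + 1, so there are 52 full weeks plus 1 extra day.
Each full week contributes 5 weekdays (Mon–Fri): 52 × 5 = 260.
The 1 extra day is Sat — none qualify.
Total: 260 + 0 = 260.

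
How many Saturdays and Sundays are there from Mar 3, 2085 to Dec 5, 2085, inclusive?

80

Mar 3, 2085 is a Saturday.
From Mar 3, 2085 to Dec 5, 2085 is 278 days inclusive.
278 = 7 × 39 + 5, so there are 39 full weeks plus 5 extra days.
Each full week contributes 2 weekend days (Sat, Sun): 39 × 2 = 78.
The 5 extra days are Sat, Sun, Mon, Tue, Wed — 2 of them qualify.
Total: 78 + 2 = 80.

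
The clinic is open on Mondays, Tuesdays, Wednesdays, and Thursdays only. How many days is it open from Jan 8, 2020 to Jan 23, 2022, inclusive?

Jan 8, 2020 is a Wednesday.
The range spans 747 days (inclusive of both endpoints).
747 = 7 × 106 + 5, so there are 106 full weeks plus 5 extra days.
Each full week contributes 4 days from the set (Mon, Tue, Wed, Thu): 106 × 4 = 424.
The 5 extra days are Wednesday, Thursday, Friday, Saturday, Sunday — 2 of them qualify.
Total: 424 + 2 = 426.

426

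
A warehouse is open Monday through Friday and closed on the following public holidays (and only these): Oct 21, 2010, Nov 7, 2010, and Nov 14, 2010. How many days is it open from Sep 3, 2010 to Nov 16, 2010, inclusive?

52 working days

Sep 3, 2010 is a Friday.
From Sep 3, 2010 to Nov 16, 2010 is 75 days inclusive.
75 = 7 × 10 + 5, so there are 10 full weeks plus 5 extra days.
Each full week contributes 5 weekdays (Mon–Fri): 10 × 5 = 50.
The 5 extra days are Friday, Saturday, Sunday, Monday, Tuesday — 3 of them qualify.
Total: 50 + 3 = 53.
Holidays: Oct 21, 2010 (Thu); Nov 7, 2010 (Sun); Nov 14, 2010 (Sun).
1 of the 3 holidays fall on weekdays; the rest are weekends and were already excluded.
Business days: 53 − 1 = 52.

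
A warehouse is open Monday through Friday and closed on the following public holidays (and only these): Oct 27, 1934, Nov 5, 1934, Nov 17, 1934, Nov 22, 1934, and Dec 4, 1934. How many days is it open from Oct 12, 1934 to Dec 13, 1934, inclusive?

42 working days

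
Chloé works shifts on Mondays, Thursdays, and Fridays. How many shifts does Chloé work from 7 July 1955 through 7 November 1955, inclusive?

54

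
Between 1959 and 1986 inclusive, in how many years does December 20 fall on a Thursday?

4

Day of week of December 20 in each year:
1959: Sun, 1960: Tue, 1961: Wed, 1962: Thu ✓, 1963: Fri, 1964: Sun, 1965: Mon, 1966: Tue, 1967: Wed, 1968: Fri, 1969: Sat, 1970: Sun, 1971: Mon, 1972: Wed, 1973: Thu ✓, 1974: Fri, 1975: Sat, 1976: Mon, 1977: Tue, 1978: Wed, 1979: Thu ✓, 1980: Sat, 1981: Sun, 1982: Mon, 1983: Tue, 1984: Thu ✓, 1985: Fri, 1986: Sat
Thursdays: 1962, 1973, 1979, 1984.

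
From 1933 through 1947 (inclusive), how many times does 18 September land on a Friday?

Day of week of September 18 in each year:
1933: Mon, 1934: Tue, 1935: Wed, 1936: Fri ✓, 1937: Sat, 1938: Sun, 1939: Mon, 1940: Wed, 1941: Thu, 1942: Fri ✓, 1943: Sat, 1944: Mon, 1945: Tue, 1946: Wed, 1947: Thu
Fridays: 1936, 1942.

2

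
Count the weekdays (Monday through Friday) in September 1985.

21 weekdays

1985-09-01 is a Sunday.
That's 30 days from start to end, counting both.
30 = 7 × 4 + 2, so there are 4 full weeks plus 2 extra days.
Each full week contributes 5 weekdays (Mon–Fri): 4 × 5 = 20.
The 2 extra days are Sun, Mon — 1 of them qualifies.
Total: 20 + 1 = 21.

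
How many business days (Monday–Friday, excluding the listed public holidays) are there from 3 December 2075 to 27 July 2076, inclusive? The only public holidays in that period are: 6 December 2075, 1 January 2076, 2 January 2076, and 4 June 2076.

3 December 2075 is a Tuesday.
That's 238 days from start to end, counting both.
238 = 7 × 34, so the span is exactly 34 full weeks.
Each full week contributes 5 weekdays (Mon–Fri): 34 × 5 = 170.
Holidays: 6 December 2075 (Fri); 1 January 2076 (Wed); 2 January 2076 (Thu); 4 June 2076 (Thu).
All 4 holidays fall on weekdays, so subtract 4.
Business days: 170 − 4 = 166.

166 business days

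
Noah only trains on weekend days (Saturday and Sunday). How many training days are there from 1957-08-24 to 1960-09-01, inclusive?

1957-08-24 is a Saturday.
That's 1105 days from start to end, counting both.
1105 = 7 × 157 + 6, so there are 157 full weeks plus 6 extra days.
Each full week contributes 2 weekend days (Sat, Sun): 157 × 2 = 314.
The 6 extra days are Sat, Sun, Mon, Tue, Wed, Thu — 2 of them qualify.
Total: 314 + 2 = 316.

316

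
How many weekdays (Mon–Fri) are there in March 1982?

23 weekdays

Mar 1, 1982 is a Monday.
That's 31 days from start to end, counting both.
31 = 7 × 4 + 3, so there are 4 full weeks plus 3 extra days.
Each full week contributes 5 weekdays (Mon–Fri): 4 × 5 = 20.
The 3 extra days are Mon, Tue, Wed — 3 of them qualify.
Total: 20 + 3 = 23.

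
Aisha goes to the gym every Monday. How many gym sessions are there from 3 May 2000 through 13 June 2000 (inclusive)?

6

3 May 2000 is a Wednesday.
That's 42 days from start to end, counting both.
42 = 7 × 6, so the span is exactly 6 full weeks.
Each full week contributes one Monday: 6 so far.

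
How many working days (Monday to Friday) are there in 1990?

261

January 1, 1990 is a Monday.
From January 1, 1990 to December 31, 1990 is 365 days inclusive.
365 = 7 × 52 + 1, so there are 52 full weeks plus 1 extra day.
Each full week contributes 5 weekdays (Mon–Fri): 52 × 5 = 260.
The 1 extra day is Mon — 1 of them qualifies.
Total: 260 + 1 = 261.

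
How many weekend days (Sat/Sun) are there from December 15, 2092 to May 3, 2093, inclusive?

40

December 15, 2092 is a Monday.
That's 140 days from start to end, counting both.
140 = 7 × 20, so the span is exactly 20 full weeks.
Each full week contributes 2 weekend days (Sat, Sun): 20 × 2 = 40.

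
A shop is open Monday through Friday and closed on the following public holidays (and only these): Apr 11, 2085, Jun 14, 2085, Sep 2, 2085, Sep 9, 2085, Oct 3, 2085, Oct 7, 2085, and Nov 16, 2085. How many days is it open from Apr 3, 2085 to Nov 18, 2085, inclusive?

160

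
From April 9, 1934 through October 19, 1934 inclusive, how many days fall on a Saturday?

April 9, 1934 is a Monday.
The range spans 194 days (inclusive of both endpoints).
194 = 7 × 27 + 5, so there are 27 full weeks plus 5 extra days.
Each full week contributes one Saturday: 27 so far.
The 5 extra days are Monday, Tuesday, Wednesday, Thursday, Friday — none qualify.
Total: 27 + 0 = 27.

27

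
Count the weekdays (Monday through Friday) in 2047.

January 1, 2047 is a Tuesday.
That's 365 days from start to end, counting both.
365 = 7 × 52 + 1, so there are 52 full weeks plus 1 extra day.
Each full week contributes 5 weekdays (Mon–Fri): 52 × 5 = 260.
The 1 extra day is Tuesday — 1 of them qualifies.
Total: 260 + 1 = 261.

261 weekdays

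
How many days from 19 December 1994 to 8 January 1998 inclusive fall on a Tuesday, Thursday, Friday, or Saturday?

638

19 December 1994 is a Monday.
From 19 December 1994 to 8 January 1998 is 1117 days inclusive.
1117 = 7 × 159 + 4, so there are 159 full weeks plus 4 extra days.
Each full week contributes 4 days from the set (Tue, Thu, Fri, Sat): 159 × 4 = 636.
The 4 extra days are Mon, Tue, Wed, Thu — 2 of them qualify.
Total: 636 + 2 = 638.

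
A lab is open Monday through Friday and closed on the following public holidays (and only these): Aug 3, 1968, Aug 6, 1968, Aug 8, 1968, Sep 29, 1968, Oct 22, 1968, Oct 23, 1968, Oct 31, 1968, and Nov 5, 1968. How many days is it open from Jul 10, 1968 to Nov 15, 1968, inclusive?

Jul 10, 1968 is a Wednesday.
From Jul 10, 1968 to Nov 15, 1968 is 129 days inclusive.
129 = 7 × 18 + 3, so there are 18 full weeks plus 3 extra days.
Each full week contributes 5 weekdays (Mon–Fri): 18 × 5 = 90.
The 3 extra days are Wednesday, Thursday, Friday — 3 of them qualify.
Total: 90 + 3 = 93.
Holidays: Aug 3, 1968 (Sat); Aug 6, 1968 (Tue); Aug 8, 1968 (Thu); Sep 29, 1968 (Sun); Oct 22, 1968 (Tue); Oct 23, 1968 (Wed); Oct 31, 1968 (Thu); Nov 5, 1968 (Tue).
6 of the 8 holidays fall on weekdays; the rest are weekends and were already excluded.
Business days: 93 − 6 = 87.

87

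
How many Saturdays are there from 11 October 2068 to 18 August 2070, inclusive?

97

11 October 2068 is a Thursday.
From 11 October 2068 to 18 August 2070 is 677 days inclusive.
677 = 7 × 96 + 5, so there are 96 full weeks plus 5 extra days.
Each full week contributes one Saturday: 96 so far.
The 5 extra days are Thu, Fri, Sat, Sun, Mon — 1 of them qualifies.
Total: 96 + 1 = 97.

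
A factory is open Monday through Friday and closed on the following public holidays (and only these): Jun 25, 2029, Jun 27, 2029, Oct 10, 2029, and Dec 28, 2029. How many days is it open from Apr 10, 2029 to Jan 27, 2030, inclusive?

205

Apr 10, 2029 is a Tuesday.
That's 293 days from start to end, counting both.
293 = 7 × 41 + 6, so there are 41 full weeks plus 6 extra days.
Each full week contributes 5 weekdays (Mon–Fri): 41 × 5 = 205.
The 6 extra days are Tuesday, Wednesday, Thursday, Friday, Saturday, Sunday — 4 of them qualify.
Total: 205 + 4 = 209.
Holidays: Jun 25, 2029 (Mon); Jun 27, 2029 (Wed); Oct 10, 2029 (Wed); Dec 28, 2029 (Fri).
All 4 holidays fall on weekdays, so subtract 4.
Business days: 209 − 4 = 205.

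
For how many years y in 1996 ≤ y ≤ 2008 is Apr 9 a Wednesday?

3

Day of week of April 9 in each year:
1996: Tue, 1997: Wed ✓, 1998: Thu, 1999: Fri, 2000: Sun, 2001: Mon, 2002: Tue, 2003: Wed ✓, 2004: Fri, 2005: Sat, 2006: Sun, 2007: Mon, 2008: Wed ✓
Wednesdays: 1997, 2003, 2008.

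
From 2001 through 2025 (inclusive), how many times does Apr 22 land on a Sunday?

Day of week of April 22 in each year:
2001: Sun ✓, 2002: Mon, 2003: Tue, 2004: Thu, 2005: Fri, 2006: Sat, 2007: Sun ✓, 2008: Tue, 2009: Wed, 2010: Thu, 2011: Fri, 2012: Sun ✓, 2013: Mon, 2014: Tue, 2015: Wed, 2016: Fri, 2017: Sat, 2018: Sun ✓, 2019: Mon, 2020: Wed, 2021: Thu, 2022: Fri, 2023: Sat, 2024: Mon, 2025: Tue
Sundays: 2001, 2007, 2012, 2018.

4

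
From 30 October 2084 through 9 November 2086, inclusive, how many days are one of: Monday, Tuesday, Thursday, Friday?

424

30 October 2084 is a Monday.
The range spans 741 days (inclusive of both endpoints).
741 = 7 × 105 + 6, so there are 105 full weeks plus 6 extra days.
Each full week contributes 4 days from the set (Mon, Tue, Thu, Fri): 105 × 4 = 420.
The 6 extra days are Mon, Tue, Wed, Thu, Fri, Sat — 4 of them qualify.
Total: 420 + 4 = 424.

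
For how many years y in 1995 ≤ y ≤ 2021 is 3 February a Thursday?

3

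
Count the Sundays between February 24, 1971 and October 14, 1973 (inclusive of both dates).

February 24, 1971 is a Wednesday.
From February 24, 1971 to October 14, 1973 is 964 days inclusive.
964 = 7 × 137 + 5, so there are 137 full weeks plus 5 extra days.
Each full week contributes one Sunday: 137 so far.
The 5 extra days are Wed, Thu, Fri, Sat, Sun — 1 of them qualifies.
Total: 137 + 1 = 138.

138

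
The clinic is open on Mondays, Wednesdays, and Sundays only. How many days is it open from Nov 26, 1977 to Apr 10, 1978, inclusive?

59

Nov 26, 1977 is a Saturday.
The range spans 136 days (inclusive of both endpoints).
136 = 7 × 19 + 3, so there are 19 full weeks plus 3 extra days.
Each full week contributes 3 days from the set (Mon, Wed, Sun): 19 × 3 = 57.
The 3 extra days are Sat, Sun, Mon — 2 of them qualify.
Total: 57 + 2 = 59.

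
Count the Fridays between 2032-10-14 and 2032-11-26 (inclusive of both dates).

2032-10-14 is a Thursday.
That's 44 days from start to end, counting both.
44 = 7 × 6 + 2, so there are 6 full weeks plus 2 extra days.
Each full week contributes one Friday: 6 so far.
The 2 extra days are Thu, Fri — 1 of them qualifies.
Total: 6 + 1 = 7.

7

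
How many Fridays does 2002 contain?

2002-01-01 is a Tuesday.
That's 365 days from start to end, counting both.
365 = 7 × 52 + 1, so there are 52 full weeks plus 1 extra day.
Each full week contributes one Friday: 52 so far.
The 1 extra day is Tuesday — none qualify.
Total: 52 + 0 = 52.

52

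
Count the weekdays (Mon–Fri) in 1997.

1 January 1997 is a Wednesday.
The range spans 365 days (inclusive of both endpoints).
365 = 7 × 52 + 1, so there are 52 full weeks plus 1 extra day.
Each full week contributes 5 weekdays (Mon–Fri): 52 × 5 = 260.
The 1 extra day is Wed — 1 of them qualifies.
Total: 260 + 1 = 261.

261 weekdays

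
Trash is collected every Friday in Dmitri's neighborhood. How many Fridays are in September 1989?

1989-09-01 is a Friday.
From 1989-09-01 to 1989-09-30 is 30 days inclusive.
30 = 7 × 4 + 2, so there are 4 full weeks plus 2 extra days.
Each full week contributes one Friday: 4 so far.
The 2 extra days are Fri, Sat — 1 of them qualifies.
Total: 4 + 1 = 5.

5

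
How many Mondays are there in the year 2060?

2060-01-01 is a Thursday.
The range spans 366 days (inclusive of both endpoints).
366 = 7 × 52 + 2, so there are 52 full weeks plus 2 extra days.
Each full week contributes one Monday: 52 so far.
The 2 extra days are Thursday, Friday — none qualify.
Total: 52 + 0 = 52.

52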